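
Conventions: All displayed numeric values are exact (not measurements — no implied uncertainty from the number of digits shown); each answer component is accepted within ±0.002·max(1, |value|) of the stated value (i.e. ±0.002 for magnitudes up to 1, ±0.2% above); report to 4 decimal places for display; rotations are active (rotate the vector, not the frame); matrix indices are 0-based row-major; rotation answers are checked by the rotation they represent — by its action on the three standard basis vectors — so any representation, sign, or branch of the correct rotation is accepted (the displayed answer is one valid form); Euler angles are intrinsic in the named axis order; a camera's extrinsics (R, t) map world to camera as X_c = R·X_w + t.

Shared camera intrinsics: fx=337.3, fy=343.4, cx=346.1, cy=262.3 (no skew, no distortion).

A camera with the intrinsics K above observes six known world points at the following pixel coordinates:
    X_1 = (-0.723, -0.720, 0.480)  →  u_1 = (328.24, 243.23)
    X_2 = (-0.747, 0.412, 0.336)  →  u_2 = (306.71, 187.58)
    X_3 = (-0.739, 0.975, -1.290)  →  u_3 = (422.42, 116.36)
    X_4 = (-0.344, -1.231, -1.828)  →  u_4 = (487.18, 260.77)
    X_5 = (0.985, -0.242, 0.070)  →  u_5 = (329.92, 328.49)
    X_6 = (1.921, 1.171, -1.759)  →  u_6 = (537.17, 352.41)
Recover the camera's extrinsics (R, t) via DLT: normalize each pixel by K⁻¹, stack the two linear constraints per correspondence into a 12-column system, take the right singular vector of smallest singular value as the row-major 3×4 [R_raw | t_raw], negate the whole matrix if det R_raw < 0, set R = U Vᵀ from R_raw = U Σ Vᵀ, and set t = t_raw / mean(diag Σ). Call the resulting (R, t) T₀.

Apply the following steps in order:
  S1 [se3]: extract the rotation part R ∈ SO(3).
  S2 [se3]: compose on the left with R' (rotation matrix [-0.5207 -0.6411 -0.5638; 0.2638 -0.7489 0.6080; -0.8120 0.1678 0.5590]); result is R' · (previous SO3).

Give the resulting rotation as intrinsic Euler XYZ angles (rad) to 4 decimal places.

source (pnp_recover): camera pose = R=[-0.0745 -0.3347 -0.9394; 0.8106 -0.5690 0.1385; -0.5809 -0.7511 0.3136], t=(-0.1300, -0.1900, 4.2899)
after S1 (rot_of_se3): [-0.0745 -0.3347 -0.9394; 0.8106 -0.5690 0.1385; -0.5809 -0.7511 0.3136]
after S2 (compose_so3): [-0.1534 0.9626 0.2235; -0.9798 -0.1188 -0.1608; -0.1282 -0.2437 0.9613]

rotation (euler_xyz) = (0.1657, 0.2254, -1.7288)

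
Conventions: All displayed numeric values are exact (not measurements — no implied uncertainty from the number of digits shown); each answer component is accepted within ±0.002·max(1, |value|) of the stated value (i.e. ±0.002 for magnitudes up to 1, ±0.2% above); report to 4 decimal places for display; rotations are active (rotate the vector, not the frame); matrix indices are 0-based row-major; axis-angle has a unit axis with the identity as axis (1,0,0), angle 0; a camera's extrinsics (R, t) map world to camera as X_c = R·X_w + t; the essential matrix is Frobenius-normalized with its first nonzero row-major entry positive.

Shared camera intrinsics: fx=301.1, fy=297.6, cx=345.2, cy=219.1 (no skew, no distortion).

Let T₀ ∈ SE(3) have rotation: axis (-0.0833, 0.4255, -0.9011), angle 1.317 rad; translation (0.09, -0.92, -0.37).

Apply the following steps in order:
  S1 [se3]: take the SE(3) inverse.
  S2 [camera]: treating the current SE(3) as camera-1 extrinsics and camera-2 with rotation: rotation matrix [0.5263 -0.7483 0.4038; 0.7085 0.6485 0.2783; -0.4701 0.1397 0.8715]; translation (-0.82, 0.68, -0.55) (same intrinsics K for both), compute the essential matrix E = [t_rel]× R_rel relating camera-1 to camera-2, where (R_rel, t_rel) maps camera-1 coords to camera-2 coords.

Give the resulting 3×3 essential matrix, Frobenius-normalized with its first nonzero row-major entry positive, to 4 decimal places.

after S1 (invert_se3): R=[0.2563 -0.8988 -0.3557; 0.8457 0.3867 -0.3678; 0.4681 -0.2065 0.8592], t=(-0.9815, 0.1436, 0.0858)
after S2 (essential): [0.3611 -0.4960 -0.3158; 0.5435 0.1075 0.4384; -0.0578 0.1156 0.0893]

matrix = [0.3611 -0.4960 -0.3158; 0.5435 0.1075 0.4384; -0.0578 0.1156 0.0893]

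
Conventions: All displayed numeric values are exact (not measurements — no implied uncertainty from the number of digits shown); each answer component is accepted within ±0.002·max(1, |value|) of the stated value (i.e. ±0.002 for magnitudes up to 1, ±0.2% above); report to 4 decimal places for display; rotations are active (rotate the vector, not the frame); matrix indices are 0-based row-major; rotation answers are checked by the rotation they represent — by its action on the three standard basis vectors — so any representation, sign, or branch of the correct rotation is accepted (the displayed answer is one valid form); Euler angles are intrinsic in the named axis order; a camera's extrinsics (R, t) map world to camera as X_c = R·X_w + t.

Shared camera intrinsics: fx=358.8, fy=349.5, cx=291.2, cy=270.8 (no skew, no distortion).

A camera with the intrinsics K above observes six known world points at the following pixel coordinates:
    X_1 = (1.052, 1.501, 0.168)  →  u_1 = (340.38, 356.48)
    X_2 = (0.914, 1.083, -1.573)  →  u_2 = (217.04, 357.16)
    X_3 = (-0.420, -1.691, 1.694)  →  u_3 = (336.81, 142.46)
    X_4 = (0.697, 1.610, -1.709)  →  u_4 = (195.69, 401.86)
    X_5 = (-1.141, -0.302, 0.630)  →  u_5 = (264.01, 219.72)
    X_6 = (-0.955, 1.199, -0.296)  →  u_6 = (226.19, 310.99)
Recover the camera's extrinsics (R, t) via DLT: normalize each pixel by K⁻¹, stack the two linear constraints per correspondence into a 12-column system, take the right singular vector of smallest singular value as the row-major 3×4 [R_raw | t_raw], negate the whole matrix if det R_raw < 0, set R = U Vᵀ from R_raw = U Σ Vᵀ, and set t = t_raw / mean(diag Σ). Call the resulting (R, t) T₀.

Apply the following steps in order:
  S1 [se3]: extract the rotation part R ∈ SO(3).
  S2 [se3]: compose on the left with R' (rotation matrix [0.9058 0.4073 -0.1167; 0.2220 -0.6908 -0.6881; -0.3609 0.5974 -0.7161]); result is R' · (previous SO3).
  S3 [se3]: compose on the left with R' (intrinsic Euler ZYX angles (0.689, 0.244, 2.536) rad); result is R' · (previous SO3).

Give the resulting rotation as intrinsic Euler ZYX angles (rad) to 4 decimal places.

rotation (euler_zyx) = (-0.0555, 0.1392, -1.1807)

source (pnp_recover): camera pose = R=[0.6726 -0.0069 0.7399; 0.1120 0.9894 -0.0926; -0.7314 0.1452 0.6663], t=(-0.1800, -0.4401, 5.1205)
after S1 (rot_of_se3): [0.6726 -0.0069 0.7399; 0.1120 0.9894 -0.0926; -0.7314 0.1452 0.6663]
after S2 (compose_so3): [0.7403 0.3798 0.5548; 0.5752 -0.7849 -0.2303; 0.3480 0.4896 -0.7995]
after S3 (compose_so3): [0.9888 -0.1070 0.1040; -0.0549 0.3868 0.9205; -0.1387 -0.9159 0.3766]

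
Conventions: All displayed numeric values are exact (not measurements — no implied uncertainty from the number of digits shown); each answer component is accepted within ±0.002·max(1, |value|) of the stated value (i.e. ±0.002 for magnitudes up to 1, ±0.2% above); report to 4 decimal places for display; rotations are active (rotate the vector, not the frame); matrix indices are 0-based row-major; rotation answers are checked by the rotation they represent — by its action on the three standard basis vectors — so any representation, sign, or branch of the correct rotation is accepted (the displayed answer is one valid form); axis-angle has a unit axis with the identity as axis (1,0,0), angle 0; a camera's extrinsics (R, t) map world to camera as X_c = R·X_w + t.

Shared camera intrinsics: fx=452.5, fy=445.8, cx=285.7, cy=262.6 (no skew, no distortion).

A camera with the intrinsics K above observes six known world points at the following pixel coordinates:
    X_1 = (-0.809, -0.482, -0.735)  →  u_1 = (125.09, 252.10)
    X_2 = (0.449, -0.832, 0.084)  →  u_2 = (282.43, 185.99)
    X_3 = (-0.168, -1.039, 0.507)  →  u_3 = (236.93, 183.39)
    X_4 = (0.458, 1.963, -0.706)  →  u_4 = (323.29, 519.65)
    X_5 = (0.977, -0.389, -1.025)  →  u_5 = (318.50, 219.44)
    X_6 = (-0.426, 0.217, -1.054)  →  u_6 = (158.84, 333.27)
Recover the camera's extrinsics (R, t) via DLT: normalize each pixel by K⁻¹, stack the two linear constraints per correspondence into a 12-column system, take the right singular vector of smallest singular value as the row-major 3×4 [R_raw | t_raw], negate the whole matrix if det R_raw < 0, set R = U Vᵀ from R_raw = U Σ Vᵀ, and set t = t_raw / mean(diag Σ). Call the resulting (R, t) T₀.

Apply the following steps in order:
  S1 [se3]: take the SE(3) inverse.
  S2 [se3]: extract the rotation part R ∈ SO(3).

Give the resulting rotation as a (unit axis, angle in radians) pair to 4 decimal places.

rotation (axis_angle) = ((-0.1624, -0.8355, 0.5249), 0.3692)

source (pnp_recover): camera pose = R=[0.9344 0.1986 0.2958; -0.1803 0.9797 -0.0882; -0.3073 0.0290 0.9512], t=(-0.3100, 0.1699, 4.3505)
after S1 (invert_se3): R=[0.9344 -0.1803 -0.3073; 0.1986 0.9797 0.0290; 0.2958 -0.0882 0.9512], t=(1.6571, -0.2312, -4.0314)
after S2 (rot_of_se3): [0.9344 -0.1803 -0.3073; 0.1986 0.9797 0.0290; 0.2958 -0.0882 0.9512]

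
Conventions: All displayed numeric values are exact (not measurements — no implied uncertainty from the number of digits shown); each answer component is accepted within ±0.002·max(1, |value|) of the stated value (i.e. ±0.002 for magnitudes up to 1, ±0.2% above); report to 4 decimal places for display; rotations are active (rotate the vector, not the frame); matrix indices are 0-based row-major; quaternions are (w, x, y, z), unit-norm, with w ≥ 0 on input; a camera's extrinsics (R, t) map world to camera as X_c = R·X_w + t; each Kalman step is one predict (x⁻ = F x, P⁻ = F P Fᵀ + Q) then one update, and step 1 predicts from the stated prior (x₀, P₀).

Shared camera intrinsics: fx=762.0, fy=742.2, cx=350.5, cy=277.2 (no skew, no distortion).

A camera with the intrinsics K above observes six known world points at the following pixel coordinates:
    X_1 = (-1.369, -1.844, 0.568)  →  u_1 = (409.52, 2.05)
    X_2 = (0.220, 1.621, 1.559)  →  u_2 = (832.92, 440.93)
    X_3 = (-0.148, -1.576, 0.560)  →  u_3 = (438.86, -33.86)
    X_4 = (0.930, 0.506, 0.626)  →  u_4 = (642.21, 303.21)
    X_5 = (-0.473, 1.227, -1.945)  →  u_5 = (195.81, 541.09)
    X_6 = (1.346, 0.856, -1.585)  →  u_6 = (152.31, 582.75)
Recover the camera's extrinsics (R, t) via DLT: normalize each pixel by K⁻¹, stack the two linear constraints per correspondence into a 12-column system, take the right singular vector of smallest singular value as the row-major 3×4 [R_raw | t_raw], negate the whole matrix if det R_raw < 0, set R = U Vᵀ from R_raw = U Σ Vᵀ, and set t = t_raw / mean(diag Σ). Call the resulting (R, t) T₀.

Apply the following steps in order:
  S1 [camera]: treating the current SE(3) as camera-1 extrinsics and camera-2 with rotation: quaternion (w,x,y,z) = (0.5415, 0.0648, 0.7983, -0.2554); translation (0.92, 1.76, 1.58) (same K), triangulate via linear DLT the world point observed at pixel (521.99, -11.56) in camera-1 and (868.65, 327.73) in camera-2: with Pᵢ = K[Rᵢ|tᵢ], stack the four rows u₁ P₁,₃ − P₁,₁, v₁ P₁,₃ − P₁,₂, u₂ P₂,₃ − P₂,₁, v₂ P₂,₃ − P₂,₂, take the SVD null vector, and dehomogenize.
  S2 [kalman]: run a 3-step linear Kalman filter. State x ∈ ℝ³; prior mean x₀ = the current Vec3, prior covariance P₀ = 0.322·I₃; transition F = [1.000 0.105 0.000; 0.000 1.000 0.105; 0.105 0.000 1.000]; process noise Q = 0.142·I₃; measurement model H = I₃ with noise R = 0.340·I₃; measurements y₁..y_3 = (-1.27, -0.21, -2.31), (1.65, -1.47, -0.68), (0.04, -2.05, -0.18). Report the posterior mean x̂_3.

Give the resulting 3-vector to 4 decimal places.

source (pnp_recover): camera pose = R=[-0.0063 0.3276 0.9448; -0.0101 0.9448 -0.3276; -0.9999 -0.0116 -0.0027], t=(0.4900, -0.1500, 4.1800)
after S1 (triangulate): (-0.4063, -1.3752, 1.0510)
after S2 (kf_track): (0.0990, -1.5832, -0.5090)

result = (0.0990, -1.5832, -0.5090)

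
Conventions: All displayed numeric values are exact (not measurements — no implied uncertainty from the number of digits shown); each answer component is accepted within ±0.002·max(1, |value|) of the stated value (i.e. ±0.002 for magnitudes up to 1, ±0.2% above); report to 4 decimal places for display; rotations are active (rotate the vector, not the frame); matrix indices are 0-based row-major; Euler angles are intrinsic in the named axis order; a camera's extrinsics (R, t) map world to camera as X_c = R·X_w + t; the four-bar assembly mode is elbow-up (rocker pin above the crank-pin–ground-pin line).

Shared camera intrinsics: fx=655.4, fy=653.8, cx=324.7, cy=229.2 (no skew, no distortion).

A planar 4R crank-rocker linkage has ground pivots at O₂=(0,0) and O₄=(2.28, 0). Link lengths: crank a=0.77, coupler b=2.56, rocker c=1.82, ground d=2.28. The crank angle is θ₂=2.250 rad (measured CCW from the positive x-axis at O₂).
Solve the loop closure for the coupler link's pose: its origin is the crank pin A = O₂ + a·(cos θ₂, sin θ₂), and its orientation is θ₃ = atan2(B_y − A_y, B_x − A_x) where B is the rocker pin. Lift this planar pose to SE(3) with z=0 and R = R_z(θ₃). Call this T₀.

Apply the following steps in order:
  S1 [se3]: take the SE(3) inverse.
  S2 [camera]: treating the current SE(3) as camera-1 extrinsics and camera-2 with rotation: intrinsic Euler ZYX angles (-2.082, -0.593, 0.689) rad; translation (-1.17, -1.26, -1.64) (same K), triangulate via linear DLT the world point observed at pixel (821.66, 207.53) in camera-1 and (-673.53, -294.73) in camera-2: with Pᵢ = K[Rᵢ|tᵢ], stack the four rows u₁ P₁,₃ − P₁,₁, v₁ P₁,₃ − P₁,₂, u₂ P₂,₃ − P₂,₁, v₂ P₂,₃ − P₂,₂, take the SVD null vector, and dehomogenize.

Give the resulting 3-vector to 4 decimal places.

source (fourbar_fk): coupler pose = R=[0.8921 -0.4518 0.0000; 0.4518 0.8921 0.0000; 0.0000 0.0000 1.0000], t=(-0.4837, 0.5991, 0.0000)
after S1 (invert_se3): R=[0.8921 0.4518 0.0000; -0.4518 0.8921 0.0000; 0.0000 0.0000 1.0000], t=(0.1609, -0.7530, 0.0000)
after S2 (triangulate): (0.8911, 1.2214, 1.9883)

result = (0.8911, 1.2214, 1.9883)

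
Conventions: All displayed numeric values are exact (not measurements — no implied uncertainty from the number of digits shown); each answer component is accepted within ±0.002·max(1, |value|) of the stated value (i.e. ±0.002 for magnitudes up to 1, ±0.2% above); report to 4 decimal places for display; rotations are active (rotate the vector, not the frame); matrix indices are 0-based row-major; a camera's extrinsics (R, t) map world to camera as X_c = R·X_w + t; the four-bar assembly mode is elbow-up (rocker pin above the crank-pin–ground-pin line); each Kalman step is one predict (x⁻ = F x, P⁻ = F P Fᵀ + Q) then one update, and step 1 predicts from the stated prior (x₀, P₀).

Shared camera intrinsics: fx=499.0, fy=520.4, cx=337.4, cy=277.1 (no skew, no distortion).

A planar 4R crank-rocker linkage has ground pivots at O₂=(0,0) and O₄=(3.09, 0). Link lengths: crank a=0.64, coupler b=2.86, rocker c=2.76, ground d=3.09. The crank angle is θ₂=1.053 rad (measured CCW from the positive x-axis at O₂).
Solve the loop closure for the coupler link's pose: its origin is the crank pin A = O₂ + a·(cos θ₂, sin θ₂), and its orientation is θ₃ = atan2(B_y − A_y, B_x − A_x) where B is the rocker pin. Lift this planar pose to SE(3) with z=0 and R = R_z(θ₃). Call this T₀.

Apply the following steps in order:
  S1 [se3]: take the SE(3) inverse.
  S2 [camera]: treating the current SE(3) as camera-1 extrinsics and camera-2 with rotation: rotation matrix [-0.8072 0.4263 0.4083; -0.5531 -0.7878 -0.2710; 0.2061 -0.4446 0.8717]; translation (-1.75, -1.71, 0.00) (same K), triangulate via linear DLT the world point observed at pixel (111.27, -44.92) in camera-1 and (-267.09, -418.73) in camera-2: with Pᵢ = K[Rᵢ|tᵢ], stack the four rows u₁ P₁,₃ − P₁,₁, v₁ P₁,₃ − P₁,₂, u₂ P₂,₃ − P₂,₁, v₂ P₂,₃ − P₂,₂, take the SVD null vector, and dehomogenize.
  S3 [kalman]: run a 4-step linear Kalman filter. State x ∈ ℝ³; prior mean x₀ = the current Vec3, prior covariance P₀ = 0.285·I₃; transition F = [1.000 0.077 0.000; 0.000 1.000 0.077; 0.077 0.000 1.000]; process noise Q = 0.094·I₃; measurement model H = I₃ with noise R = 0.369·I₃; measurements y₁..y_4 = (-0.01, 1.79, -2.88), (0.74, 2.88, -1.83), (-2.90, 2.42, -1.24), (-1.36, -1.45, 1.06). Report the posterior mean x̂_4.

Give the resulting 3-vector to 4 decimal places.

result = (-0.9624, 0.4787, -0.4131)

source (fourbar_fk): coupler pose = R=[0.6857 -0.7279 0.0000; 0.7279 0.6857 0.0000; 0.0000 0.0000 1.0000], t=(0.3168, 0.5561, 0.0000)
after S1 (invert_se3): R=[0.6857 0.7279 0.0000; -0.7279 0.6857 -0.0000; 0.0000 0.0000 1.0000], t=(-0.6220, -0.1508, 0.0000)
after S2 (triangulate): (0.5056, -0.4636, 1.3521)
after S3 (kf_track): (-0.9624, 0.4787, -0.4131)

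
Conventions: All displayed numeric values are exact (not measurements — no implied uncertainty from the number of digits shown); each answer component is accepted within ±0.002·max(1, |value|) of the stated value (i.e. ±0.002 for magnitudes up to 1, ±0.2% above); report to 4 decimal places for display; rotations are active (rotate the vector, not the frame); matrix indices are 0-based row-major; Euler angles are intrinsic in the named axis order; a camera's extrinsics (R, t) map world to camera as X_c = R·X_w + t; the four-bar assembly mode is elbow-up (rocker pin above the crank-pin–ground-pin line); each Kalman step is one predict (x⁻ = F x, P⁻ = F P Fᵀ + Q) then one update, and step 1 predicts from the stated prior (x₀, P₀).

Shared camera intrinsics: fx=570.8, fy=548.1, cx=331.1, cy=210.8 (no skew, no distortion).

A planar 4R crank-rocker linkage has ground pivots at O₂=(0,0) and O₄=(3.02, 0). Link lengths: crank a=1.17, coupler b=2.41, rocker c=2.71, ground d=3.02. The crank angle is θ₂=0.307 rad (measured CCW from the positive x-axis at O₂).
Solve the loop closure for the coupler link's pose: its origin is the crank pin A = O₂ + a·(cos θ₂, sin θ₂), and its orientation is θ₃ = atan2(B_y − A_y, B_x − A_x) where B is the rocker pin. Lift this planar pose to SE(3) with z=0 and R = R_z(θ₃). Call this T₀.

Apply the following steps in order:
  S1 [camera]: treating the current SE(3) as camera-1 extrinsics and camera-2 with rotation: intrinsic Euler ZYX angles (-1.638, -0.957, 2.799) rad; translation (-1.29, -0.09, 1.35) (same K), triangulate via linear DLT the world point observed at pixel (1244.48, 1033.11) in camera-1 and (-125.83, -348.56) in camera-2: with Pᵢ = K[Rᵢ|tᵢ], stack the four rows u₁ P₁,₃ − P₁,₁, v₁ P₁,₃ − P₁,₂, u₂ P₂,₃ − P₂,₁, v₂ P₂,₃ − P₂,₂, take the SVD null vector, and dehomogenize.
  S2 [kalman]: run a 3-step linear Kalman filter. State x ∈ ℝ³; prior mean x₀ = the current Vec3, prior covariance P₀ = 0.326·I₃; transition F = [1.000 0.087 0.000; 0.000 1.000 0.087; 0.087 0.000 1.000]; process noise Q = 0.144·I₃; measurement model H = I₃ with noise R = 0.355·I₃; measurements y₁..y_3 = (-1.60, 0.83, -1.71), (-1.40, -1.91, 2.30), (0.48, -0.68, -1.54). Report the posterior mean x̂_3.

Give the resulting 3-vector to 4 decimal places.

source (fourbar_fk): coupler pose = R=[0.4107 -0.9118 0.0000; 0.9118 0.4107 0.0000; 0.0000 0.0000 1.0000], t=(1.1153, 0.3536, 0.0000)
after S1 (triangulate): (1.7856, -0.1962, 1.2671)
after S2 (kf_track): (-0.2454, -0.7015, -0.2858)

result = (-0.2454, -0.7015, -0.2858)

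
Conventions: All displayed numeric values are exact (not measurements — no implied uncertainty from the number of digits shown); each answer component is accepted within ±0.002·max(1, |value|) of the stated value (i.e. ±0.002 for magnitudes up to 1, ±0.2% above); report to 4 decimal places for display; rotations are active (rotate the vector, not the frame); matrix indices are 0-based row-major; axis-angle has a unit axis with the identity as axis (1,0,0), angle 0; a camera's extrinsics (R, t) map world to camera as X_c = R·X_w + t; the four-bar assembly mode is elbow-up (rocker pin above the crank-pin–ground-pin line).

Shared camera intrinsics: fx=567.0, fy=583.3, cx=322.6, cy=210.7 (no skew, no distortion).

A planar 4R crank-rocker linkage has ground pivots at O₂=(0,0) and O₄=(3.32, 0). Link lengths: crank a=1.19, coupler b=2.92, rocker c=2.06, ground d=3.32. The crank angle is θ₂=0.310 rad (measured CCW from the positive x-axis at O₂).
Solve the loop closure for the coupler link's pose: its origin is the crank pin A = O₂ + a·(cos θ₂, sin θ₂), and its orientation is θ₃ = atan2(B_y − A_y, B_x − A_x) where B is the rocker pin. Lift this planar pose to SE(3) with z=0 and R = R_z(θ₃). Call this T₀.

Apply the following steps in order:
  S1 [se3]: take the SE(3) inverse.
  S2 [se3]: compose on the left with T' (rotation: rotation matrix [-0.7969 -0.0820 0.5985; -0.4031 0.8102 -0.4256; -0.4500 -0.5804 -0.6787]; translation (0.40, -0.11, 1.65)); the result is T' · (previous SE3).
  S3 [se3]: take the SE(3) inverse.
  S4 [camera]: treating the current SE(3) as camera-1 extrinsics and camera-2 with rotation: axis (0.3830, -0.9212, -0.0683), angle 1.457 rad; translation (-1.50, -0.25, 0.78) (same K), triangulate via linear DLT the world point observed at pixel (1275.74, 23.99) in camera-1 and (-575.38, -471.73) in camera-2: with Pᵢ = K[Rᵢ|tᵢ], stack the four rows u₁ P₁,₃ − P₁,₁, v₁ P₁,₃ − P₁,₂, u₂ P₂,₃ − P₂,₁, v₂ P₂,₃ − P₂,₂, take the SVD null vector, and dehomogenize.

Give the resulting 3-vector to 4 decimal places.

source (fourbar_fk): coupler pose = R=[0.8161 -0.5780 0.0000; 0.5780 0.8161 0.0000; 0.0000 0.0000 1.0000], t=(1.1333, 0.3630, 0.0000)
after S1 (invert_se3): R=[0.8161 0.5780 0.0000; -0.5780 0.8161 0.0000; 0.0000 0.0000 1.0000], t=(-1.1346, 0.3587, 0.0000)
after S2 (compose_se3): R=[-0.6029 -0.5275 0.5985; -0.7972 0.4282 -0.4256; -0.0318 -0.7337 -0.6787], t=(1.2748, 0.6380, 1.9524)
after S3 (invert_se3): R=[-0.6029 -0.7972 -0.0318; -0.5275 0.4282 -0.7337; 0.5985 -0.4256 -0.6787], t=(1.3392, 1.8318, 0.8336)
after S4 (triangulate): (1.0898, -0.7919, 1.5787)

result = (1.0898, -0.7919, 1.5787)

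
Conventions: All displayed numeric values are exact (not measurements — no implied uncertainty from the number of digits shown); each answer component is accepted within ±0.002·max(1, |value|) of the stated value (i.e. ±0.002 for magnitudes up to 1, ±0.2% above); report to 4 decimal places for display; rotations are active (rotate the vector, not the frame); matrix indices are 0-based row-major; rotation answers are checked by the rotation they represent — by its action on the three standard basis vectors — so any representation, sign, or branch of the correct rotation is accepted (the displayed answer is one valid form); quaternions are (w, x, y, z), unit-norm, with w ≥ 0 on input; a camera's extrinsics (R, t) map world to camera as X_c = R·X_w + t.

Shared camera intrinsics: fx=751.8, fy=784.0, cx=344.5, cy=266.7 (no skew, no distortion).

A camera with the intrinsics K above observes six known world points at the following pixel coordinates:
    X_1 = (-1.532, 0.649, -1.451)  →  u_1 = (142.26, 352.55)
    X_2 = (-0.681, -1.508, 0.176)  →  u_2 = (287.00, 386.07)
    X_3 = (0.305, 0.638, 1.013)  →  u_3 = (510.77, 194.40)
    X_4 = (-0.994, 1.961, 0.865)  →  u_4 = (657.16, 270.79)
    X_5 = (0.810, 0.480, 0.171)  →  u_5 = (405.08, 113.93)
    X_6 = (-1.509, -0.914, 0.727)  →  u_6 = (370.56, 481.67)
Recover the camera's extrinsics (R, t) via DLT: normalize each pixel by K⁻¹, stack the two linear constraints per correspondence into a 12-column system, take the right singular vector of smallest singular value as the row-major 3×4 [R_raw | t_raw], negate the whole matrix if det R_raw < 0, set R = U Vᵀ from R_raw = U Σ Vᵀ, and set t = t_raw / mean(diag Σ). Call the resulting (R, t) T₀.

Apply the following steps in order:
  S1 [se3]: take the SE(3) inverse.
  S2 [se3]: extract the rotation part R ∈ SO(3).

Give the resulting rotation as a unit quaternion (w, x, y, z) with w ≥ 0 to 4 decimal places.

source (pnp_recover): camera pose = R=[0.0570 0.4463 0.8931; -0.8714 -0.4144 0.2627; 0.4873 -0.7931 0.3653], t=(0.0500, -0.2600, 5.6700)
after S1 (invert_se3): R=[0.0570 -0.8714 0.4873; 0.4463 -0.4144 -0.7931; 0.8931 0.2627 0.3653], t=(-2.9926, 4.3671, -2.0475)
after S2 (rot_of_se3): [0.0570 -0.8714 0.4873; 0.4463 -0.4144 -0.7931; 0.8931 0.2627 0.3653]

rotation (quat) = (0.5019, 0.5259, -0.2021, 0.6563)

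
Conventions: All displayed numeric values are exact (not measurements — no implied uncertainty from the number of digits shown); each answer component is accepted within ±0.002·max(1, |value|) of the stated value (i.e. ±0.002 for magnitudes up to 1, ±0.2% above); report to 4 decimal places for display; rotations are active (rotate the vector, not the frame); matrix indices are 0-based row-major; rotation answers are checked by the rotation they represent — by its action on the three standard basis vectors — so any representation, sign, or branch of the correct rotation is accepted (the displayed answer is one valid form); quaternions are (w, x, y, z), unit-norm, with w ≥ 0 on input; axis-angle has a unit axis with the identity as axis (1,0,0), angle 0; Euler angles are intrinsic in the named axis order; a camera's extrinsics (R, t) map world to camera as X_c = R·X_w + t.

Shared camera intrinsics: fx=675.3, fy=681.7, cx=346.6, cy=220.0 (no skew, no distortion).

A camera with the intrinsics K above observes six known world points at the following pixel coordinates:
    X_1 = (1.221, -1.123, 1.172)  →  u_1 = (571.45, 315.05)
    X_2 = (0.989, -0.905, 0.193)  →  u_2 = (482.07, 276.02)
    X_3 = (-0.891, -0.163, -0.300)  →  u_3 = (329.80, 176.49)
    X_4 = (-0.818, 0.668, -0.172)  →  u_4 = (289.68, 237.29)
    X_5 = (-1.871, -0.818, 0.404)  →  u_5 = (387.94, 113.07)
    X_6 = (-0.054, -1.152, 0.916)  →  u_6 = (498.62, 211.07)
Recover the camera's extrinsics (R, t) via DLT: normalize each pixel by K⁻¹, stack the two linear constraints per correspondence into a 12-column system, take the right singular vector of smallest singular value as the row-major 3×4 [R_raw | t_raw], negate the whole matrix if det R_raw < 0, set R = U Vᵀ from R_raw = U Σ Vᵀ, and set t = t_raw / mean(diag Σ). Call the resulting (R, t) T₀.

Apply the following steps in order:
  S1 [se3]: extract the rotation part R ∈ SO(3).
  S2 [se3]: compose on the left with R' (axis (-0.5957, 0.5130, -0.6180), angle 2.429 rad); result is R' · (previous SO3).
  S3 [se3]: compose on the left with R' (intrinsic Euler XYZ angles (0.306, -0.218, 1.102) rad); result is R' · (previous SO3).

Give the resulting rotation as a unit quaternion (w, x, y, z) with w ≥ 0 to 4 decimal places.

rotation (quat) = (0.6651, -0.2636, 0.6472, -0.2633)

source (pnp_recover): camera pose = R=[0.2666 -0.6694 0.6934; 0.6527 0.6547 0.3812; -0.7092 0.3510 0.6115], t=(0.1601, 0.3501, 6.7008)
after S1 (rot_of_se3): [0.2666 -0.6694 0.6934; 0.6527 0.6547 0.3812; -0.7092 0.3510 0.6115]
after S2 (compose_so3): [-0.8187 0.3470 0.4576; -0.3242 0.3784 -0.8670; -0.4740 -0.8581 -0.1973]
after S3 (compose_so3): [0.0237 0.0090 0.9997; -0.6914 0.7224 0.0099; -0.7220 -0.6915 0.0234]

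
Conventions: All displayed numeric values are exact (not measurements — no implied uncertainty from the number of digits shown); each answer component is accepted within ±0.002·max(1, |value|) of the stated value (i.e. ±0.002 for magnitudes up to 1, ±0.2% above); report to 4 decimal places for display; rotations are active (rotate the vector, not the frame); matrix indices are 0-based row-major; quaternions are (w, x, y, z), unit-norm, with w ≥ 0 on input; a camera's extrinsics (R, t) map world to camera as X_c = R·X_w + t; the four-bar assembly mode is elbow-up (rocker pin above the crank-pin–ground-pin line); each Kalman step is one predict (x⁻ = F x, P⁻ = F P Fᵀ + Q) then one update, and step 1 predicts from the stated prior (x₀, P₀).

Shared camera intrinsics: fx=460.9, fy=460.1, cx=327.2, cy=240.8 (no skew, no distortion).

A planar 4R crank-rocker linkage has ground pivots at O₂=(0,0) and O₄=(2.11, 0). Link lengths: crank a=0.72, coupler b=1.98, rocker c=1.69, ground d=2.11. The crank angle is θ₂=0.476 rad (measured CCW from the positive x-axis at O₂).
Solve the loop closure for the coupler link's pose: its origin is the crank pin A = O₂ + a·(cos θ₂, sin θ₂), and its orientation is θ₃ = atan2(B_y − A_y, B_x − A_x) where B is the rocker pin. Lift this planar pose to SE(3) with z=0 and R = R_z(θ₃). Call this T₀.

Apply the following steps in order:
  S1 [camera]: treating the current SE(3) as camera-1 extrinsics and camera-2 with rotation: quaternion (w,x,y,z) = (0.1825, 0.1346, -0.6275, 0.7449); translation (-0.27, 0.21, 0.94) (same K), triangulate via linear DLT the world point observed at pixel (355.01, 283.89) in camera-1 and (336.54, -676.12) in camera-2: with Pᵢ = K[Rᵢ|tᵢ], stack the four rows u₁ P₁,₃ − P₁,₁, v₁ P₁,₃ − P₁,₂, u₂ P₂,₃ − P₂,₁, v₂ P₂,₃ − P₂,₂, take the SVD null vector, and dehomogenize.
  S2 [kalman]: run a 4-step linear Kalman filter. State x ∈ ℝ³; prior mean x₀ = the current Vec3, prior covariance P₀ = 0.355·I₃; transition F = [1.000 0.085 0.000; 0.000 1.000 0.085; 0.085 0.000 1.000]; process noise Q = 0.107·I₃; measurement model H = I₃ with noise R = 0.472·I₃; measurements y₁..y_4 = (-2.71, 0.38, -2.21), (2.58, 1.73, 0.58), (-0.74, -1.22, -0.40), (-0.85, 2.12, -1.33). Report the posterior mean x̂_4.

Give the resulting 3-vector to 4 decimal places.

result = (-0.4153, 0.8252, -0.5753)

source (fourbar_fk): coupler pose = R=[0.7269 -0.6868 0.0000; 0.6868 0.7269 0.0000; 0.0000 0.0000 1.0000], t=(0.6400, 0.3299, 0.0000)
after S1 (triangulate): (-0.4980, 0.2474, 1.7910)
after S2 (kf_track): (-0.4153, 0.8252, -0.5753)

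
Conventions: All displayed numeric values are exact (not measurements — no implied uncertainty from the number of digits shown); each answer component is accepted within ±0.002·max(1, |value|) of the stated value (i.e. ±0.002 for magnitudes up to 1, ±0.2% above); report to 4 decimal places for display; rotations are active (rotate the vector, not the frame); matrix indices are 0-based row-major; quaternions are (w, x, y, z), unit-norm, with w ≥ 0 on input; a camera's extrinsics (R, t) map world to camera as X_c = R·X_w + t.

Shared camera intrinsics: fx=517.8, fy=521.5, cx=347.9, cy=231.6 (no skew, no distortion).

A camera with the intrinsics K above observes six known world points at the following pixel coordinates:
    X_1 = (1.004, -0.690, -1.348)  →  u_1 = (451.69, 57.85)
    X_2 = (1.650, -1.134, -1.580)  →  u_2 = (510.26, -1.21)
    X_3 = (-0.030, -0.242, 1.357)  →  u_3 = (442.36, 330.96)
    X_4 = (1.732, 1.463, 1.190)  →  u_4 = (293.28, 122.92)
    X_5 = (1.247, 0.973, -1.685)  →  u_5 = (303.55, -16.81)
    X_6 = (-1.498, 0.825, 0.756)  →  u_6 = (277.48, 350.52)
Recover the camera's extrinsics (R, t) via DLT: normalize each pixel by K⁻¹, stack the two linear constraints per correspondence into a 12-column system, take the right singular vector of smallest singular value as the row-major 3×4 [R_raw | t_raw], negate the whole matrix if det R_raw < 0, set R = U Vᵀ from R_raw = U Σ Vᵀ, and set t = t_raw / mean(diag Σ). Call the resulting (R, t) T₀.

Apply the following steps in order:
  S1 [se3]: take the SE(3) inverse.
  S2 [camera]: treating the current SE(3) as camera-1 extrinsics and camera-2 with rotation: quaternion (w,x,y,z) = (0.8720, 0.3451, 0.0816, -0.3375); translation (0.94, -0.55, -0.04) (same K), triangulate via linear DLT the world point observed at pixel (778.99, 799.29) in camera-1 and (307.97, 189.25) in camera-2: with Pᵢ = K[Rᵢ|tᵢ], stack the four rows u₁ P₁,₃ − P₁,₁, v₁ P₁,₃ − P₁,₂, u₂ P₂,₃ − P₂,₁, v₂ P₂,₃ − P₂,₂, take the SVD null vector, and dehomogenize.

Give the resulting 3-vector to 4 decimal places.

result = (-1.4073, 0.1580, 0.5537)

source (pnp_recover): camera pose = R=[0.3054 -0.9389 0.1589; -0.6457 -0.0815 0.7592; -0.6999 -0.3345 -0.6311], t=(0.3700, -0.2300, 5.1597)
after S1 (invert_se3): R=[0.3054 -0.6457 -0.6999; -0.9389 -0.0815 -0.3345; 0.1589 0.7592 -0.6311], t=(3.3496, 2.0544, 3.3722)
after S2 (triangulate): (-1.4073, 0.1580, 0.5537)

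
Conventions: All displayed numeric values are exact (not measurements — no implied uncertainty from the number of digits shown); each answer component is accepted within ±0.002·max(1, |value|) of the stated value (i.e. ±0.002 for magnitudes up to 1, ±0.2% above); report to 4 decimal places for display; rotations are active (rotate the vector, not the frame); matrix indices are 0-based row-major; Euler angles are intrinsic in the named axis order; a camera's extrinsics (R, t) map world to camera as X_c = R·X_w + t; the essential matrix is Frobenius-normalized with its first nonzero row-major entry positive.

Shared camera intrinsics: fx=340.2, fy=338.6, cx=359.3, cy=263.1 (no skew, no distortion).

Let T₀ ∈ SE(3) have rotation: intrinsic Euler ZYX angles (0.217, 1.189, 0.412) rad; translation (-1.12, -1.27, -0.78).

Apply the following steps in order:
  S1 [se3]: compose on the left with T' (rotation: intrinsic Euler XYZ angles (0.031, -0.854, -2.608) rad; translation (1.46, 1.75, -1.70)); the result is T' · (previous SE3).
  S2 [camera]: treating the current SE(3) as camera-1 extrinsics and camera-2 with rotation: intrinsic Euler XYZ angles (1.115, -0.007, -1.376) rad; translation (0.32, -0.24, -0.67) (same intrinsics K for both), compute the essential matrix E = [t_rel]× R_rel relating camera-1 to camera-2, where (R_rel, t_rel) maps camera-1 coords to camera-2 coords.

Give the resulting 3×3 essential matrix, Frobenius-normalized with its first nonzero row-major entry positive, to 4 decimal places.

matrix = [0.1120 0.1004 0.4111; -0.5423 0.3512 0.2510; -0.3329 -0.0160 -0.4657]

after S1 (compose_se3): R=[0.5206 0.1196 -0.8454; -0.2287 -0.9344 -0.2731; -0.8226 0.3355 -0.4591], t=(2.2572, 3.4208, -1.9208)
after S2 (essential): [0.1120 0.1004 0.4111; -0.5423 0.3512 0.2510; -0.3329 -0.0160 -0.4657]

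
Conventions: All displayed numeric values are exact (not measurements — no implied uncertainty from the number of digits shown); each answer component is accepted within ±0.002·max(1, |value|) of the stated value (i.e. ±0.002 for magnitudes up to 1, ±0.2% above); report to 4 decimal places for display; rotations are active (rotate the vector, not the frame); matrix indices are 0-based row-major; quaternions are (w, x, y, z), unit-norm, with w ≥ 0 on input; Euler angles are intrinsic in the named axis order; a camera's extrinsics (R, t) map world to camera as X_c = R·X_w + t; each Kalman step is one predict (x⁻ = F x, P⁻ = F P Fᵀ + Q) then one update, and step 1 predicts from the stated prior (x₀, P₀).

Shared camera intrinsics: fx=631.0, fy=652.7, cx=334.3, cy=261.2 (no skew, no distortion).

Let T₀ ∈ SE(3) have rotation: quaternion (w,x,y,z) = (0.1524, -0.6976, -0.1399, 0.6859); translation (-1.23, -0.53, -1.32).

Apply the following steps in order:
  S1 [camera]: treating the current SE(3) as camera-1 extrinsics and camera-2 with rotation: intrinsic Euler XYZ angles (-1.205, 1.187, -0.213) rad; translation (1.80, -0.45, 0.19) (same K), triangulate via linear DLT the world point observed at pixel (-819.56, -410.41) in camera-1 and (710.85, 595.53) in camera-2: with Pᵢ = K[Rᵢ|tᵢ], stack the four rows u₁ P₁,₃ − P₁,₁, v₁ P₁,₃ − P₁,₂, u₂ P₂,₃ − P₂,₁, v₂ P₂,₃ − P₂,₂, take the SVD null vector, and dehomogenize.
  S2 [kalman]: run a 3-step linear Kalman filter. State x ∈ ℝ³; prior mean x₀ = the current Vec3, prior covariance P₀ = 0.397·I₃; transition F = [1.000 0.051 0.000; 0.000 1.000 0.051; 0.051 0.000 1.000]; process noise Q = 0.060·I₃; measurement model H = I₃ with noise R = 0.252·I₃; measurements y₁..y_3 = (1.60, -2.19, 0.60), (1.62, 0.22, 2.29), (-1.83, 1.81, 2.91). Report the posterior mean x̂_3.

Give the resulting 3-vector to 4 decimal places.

result = (-0.1314, 0.3383, 1.9453)

after S1 (triangulate): (-1.4736, -0.8281, -0.5719)
after S2 (kf_track): (-0.1314, 0.3383, 1.9453)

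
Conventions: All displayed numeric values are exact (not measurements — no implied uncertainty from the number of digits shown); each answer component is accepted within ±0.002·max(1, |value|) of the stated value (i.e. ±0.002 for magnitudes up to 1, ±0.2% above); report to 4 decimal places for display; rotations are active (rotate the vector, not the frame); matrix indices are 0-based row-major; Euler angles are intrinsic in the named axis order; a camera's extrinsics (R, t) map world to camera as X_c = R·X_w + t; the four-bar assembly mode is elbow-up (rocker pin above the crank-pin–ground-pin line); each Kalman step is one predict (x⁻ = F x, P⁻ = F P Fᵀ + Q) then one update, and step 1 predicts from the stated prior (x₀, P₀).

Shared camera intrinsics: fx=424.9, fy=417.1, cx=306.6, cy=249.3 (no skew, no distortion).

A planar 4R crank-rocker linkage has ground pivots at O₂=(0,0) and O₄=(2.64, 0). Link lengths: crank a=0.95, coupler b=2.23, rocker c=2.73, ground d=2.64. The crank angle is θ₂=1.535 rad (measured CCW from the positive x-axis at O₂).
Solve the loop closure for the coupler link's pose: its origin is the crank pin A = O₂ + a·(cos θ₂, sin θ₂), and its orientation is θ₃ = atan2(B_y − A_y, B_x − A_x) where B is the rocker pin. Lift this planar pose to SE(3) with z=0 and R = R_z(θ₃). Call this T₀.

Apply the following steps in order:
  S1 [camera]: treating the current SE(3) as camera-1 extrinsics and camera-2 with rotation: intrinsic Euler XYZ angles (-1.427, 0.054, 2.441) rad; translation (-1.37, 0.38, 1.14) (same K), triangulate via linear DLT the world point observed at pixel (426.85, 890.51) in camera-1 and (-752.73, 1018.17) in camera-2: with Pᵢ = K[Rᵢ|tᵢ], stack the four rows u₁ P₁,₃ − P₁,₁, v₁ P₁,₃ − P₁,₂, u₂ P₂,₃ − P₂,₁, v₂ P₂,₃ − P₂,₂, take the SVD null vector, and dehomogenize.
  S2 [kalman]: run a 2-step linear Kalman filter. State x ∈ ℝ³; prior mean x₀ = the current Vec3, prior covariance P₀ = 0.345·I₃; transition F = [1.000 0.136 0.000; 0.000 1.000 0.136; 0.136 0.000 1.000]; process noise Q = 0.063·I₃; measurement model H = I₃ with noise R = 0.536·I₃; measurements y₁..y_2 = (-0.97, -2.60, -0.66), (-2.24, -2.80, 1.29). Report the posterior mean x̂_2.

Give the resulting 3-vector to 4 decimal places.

source (fourbar_fk): coupler pose = R=[0.7064 -0.7079 0.0000; 0.7079 0.7064 0.0000; 0.0000 0.0000 1.0000], t=(0.0340, 0.9494, 0.0000)
after S1 (triangulate): (1.2813, 0.7129, 1.5351)
after S2 (kf_track): (-0.7828, -1.4803, 0.6608)

result = (-0.7828, -1.4803, 0.6608)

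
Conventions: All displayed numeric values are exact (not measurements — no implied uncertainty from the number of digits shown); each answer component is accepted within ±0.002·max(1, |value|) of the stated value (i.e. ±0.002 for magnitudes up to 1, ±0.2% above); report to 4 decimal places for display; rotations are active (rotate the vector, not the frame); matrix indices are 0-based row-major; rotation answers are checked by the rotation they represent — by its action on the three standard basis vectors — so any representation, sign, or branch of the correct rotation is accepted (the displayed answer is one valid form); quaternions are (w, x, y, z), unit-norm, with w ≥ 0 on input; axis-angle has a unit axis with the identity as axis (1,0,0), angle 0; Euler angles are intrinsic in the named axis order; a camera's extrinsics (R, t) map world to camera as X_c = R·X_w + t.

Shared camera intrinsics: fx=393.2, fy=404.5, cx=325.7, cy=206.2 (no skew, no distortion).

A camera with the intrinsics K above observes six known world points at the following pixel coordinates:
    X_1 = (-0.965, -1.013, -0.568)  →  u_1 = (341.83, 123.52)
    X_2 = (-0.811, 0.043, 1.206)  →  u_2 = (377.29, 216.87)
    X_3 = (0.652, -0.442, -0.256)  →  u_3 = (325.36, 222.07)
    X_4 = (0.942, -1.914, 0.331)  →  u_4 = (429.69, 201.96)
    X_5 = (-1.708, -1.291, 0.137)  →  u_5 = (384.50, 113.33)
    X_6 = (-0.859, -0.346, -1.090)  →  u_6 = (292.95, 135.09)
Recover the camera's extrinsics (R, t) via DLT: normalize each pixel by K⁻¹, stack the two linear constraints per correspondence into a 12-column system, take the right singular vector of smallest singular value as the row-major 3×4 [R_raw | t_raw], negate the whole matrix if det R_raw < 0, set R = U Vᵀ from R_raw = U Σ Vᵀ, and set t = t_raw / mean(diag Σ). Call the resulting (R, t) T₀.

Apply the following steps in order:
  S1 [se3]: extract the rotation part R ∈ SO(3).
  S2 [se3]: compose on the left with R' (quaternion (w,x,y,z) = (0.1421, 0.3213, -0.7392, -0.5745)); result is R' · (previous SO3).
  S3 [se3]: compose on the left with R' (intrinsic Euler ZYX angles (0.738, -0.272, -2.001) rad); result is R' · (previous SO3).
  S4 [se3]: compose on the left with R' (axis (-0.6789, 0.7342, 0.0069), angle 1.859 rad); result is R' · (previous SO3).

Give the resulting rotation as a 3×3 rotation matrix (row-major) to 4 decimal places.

rotation (matrix) = ((-0.6757, -0.7230, -0.1443), (0.6820, -0.6873, 0.2501), (-0.2800, 0.0706, 0.9574))

source (pnp_recover): camera pose = R=[-0.1080 -0.6051 0.7888; 0.6896 0.5260 0.4979; -0.7161 0.5977 0.3604], t=(-0.0000, 0.1400, 6.6795)
after S1 (rot_of_se3): [-0.1080 -0.6051 0.7888; 0.6896 0.5260 0.4979; -0.7161 0.5977 0.3604]
after S2 (compose_so3): [0.2812 -0.0545 -0.9581; -0.3820 0.9095 -0.1639; 0.8803 0.4121 0.2349]
after S3 (compose_so3): [-0.4412 0.1628 -0.8825; 0.8957 0.1416 -0.4216; 0.0564 -0.9764 -0.2083]
after S4 (compose_so3): [-0.6757 -0.7230 -0.1443; 0.6820 -0.6873 0.2501; -0.2800 0.0706 0.9574]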